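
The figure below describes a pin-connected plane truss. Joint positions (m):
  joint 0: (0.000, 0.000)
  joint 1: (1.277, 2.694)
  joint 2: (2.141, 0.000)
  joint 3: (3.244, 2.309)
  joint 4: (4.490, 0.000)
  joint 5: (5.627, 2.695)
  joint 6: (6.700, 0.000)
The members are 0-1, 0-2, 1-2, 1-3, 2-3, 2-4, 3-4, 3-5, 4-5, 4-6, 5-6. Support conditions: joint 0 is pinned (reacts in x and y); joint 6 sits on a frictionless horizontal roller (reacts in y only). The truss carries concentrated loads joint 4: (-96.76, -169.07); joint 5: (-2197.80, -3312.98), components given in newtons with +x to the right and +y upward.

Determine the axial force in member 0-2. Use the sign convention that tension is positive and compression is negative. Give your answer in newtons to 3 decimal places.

-1597.576

N=7 nodes, M=11 members, R=3 reactions → 2N=14, M+R=14
member 0 (0-1): L=2.9813, (cx,cy)=(0.4283,0.9036)
member 1 (0-2): L=2.1410, (cx,cy)=(1.0000,0.0000)
member 2 (1-2): L=2.8292, (cx,cy)=(0.3054,-0.9522)
member 3 (1-3): L=2.0043, (cx,cy)=(0.9814,-0.1921)
member 4 (2-3): L=2.5589, (cx,cy)=(0.4310,0.9023)
member 5 (2-4): L=2.3490, (cx,cy)=(1.0000,0.0000)
member 6 (3-4): L=2.6237, (cx,cy)=(0.4749,-0.8800)
member 7 (3-5): L=2.4141, (cx,cy)=(0.9871,0.1599)
member 8 (4-5): L=2.9250, (cx,cy)=(0.3887,0.9214)
member 9 (4-6): L=2.2100, (cx,cy)=(1.0000,0.0000)
member 10 (5-6): L=2.9008, (cx,cy)=(0.3699,-0.9291)
solve A·x = −loads:
  F[0-1] = -1627.2070 N (compression)
  F[0-2] = -1597.5761 N (compression)
  F[1-2] = +1800.4312 N (tension)
  F[1-3] = -1270.4783 N (compression)
  F[2-3] = -1899.9859 N (compression)
  F[2-4] = -228.7690 N (compression)
  F[3-4] = +1186.8353 N (tension)
  F[3-5] = -2663.6849 N (compression)
  F[4-5] = -950.1138 N (compression)
  F[4-6] = +800.9359 N (tension)
  F[5-6] = -2165.2520 N (compression)
  Rx@0 = +2294.5600 N
  Ry@0 = +1470.3796 N
  Ry@6 = +2011.6704 N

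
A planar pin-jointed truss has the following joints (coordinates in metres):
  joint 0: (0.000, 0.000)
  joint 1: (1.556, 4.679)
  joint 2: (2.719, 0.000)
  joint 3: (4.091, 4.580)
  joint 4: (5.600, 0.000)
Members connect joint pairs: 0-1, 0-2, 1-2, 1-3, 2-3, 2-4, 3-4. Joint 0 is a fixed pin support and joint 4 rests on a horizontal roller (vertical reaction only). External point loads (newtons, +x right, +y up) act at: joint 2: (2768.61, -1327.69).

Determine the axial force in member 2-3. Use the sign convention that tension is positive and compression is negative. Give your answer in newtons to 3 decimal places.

656.604

N=5 nodes, M=7 members, R=3 reactions → 2N=10, M+R=10
member 0 (0-1): L=4.9309, (cx,cy)=(0.3156,0.9489)
member 1 (0-2): L=2.7190, (cx,cy)=(1.0000,0.0000)
member 2 (1-2): L=4.8214, (cx,cy)=(0.2412,-0.9705)
member 3 (1-3): L=2.5369, (cx,cy)=(0.9992,-0.0390)
member 4 (2-3): L=4.7811, (cx,cy)=(0.2870,0.9579)
member 5 (2-4): L=2.8810, (cx,cy)=(1.0000,0.0000)
member 6 (3-4): L=4.8222, (cx,cy)=(0.3129,-0.9498)
solve A·x = −loads:
  F[0-1] = -719.8279 N (compression)
  F[0-2] = +2995.7578 N (tension)
  F[1-2] = +719.9620 N (tension)
  F[1-3] = -401.1209 N (compression)
  F[2-3] = +656.6036 N (tension)
  F[2-4] = +212.3937 N (tension)
  F[3-4] = -678.7290 N (compression)
  Rx@0 = -2768.6100 N
  Ry@0 = +683.0491 N
  Ry@4 = +644.6409 N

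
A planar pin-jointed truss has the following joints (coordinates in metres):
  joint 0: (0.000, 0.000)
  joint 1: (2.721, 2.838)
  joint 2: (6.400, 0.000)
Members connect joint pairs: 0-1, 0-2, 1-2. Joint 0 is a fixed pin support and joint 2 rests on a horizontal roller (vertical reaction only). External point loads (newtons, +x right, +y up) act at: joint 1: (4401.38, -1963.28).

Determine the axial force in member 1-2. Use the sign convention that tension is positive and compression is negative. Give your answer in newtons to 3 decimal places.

N=3 nodes, M=3 members, R=3 reactions → 2N=6, M+R=6
member 0 (0-1): L=3.9317, (cx,cy)=(0.6921,0.7218)
member 1 (0-2): L=6.4000, (cx,cy)=(1.0000,0.0000)
member 2 (1-2): L=4.6464, (cx,cy)=(0.7918,-0.6108)
solve A·x = −loads:
  F[0-1] = +1140.3771 N (tension)
  F[0-2] = +3612.1580 N (tension)
  F[1-2] = -4562.0084 N (compression)
  Rx@0 = -4401.3800 N
  Ry@0 = -823.1577 N
  Ry@2 = +2786.4377 N

-4562.008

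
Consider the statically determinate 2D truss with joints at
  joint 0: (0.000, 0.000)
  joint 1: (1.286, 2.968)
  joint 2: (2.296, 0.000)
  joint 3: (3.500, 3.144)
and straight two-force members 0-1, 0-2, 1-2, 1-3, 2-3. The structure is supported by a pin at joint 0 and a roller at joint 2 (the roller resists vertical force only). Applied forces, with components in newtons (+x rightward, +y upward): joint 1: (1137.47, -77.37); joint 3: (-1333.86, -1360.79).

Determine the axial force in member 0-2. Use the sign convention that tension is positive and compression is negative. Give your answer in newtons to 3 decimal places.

N=4 nodes, M=5 members, R=3 reactions → 2N=8, M+R=8
member 0 (0-1): L=3.2346, (cx,cy)=(0.3976,0.9176)
member 1 (0-2): L=2.2960, (cx,cy)=(1.0000,0.0000)
member 2 (1-2): L=3.1351, (cx,cy)=(0.3222,-0.9467)
member 3 (1-3): L=2.2210, (cx,cy)=(0.9969,0.0792)
member 4 (2-3): L=3.3667, (cx,cy)=(0.3576,0.9339)
solve A·x = −loads:
  F[0-1] = +352.4886 N (tension)
  F[0-2] = -336.5298 N (compression)
  F[1-2] = -493.7640 N (compression)
  F[1-3] = -840.9064 N (compression)
  F[2-3] = -1385.8029 N (compression)
  Rx@0 = +196.3900 N
  Ry@0 = -323.4332 N
  Ry@2 = +1761.5932 N

-336.530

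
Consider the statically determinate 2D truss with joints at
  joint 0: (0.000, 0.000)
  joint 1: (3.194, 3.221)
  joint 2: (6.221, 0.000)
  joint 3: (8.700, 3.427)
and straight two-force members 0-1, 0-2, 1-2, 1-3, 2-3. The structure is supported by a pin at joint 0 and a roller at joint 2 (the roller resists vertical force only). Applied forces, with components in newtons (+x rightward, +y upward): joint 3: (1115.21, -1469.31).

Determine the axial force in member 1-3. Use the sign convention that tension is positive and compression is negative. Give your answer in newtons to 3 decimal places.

N=4 nodes, M=5 members, R=3 reactions → 2N=8, M+R=8
member 0 (0-1): L=4.5361, (cx,cy)=(0.7041,0.7101)
member 1 (0-2): L=6.2210, (cx,cy)=(1.0000,0.0000)
member 2 (1-2): L=4.4201, (cx,cy)=(0.6848,-0.7287)
member 3 (1-3): L=5.5099, (cx,cy)=(0.9993,0.0374)
member 4 (2-3): L=4.2296, (cx,cy)=(0.5861,0.8102)
solve A·x = −loads:
  F[0-1] = +1689.7421 N (tension)
  F[0-2] = -74.5787 N (compression)
  F[1-2] = -1531.5942 N (compression)
  F[1-3] = +2240.2230 N (tension)
  F[2-3] = -1916.8067 N (compression)
  Rx@0 = -1115.2100 N
  Ry@0 = -1199.8464 N
  Ry@2 = +2669.1564 N

2240.223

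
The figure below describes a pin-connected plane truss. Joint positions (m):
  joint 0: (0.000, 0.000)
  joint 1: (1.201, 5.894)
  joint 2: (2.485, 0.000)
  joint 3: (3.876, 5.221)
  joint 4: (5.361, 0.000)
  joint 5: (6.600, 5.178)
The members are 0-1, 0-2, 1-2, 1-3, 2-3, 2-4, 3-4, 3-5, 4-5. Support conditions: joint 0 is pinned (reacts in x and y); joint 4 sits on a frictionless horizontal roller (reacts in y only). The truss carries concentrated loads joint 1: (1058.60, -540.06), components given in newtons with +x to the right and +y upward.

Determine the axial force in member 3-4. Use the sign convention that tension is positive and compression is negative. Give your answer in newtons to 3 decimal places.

-1335.796

N=6 nodes, M=9 members, R=3 reactions → 2N=12, M+R=12
member 0 (0-1): L=6.0151, (cx,cy)=(0.1997,0.9799)
member 1 (0-2): L=2.4850, (cx,cy)=(1.0000,0.0000)
member 2 (1-2): L=6.0322, (cx,cy)=(0.2129,-0.9771)
member 3 (1-3): L=2.7584, (cx,cy)=(0.9698,-0.2440)
member 4 (2-3): L=5.4031, (cx,cy)=(0.2574,0.9663)
member 5 (2-4): L=2.8760, (cx,cy)=(1.0000,0.0000)
member 6 (3-4): L=5.4281, (cx,cy)=(0.2736,-0.9619)
member 7 (3-5): L=2.7243, (cx,cy)=(0.9999,-0.0158)
member 8 (4-5): L=5.3242, (cx,cy)=(0.2327,0.9725)
solve A·x = −loads:
  F[0-1] = +760.0796 N (tension)
  F[0-2] = +906.8398 N (tension)
  F[1-2] = -1144.1782 N (compression)
  F[1-3] = -683.9644 N (compression)
  F[2-3] = +1156.9548 N (tension)
  F[2-4] = +365.4434 N (tension)
  F[3-4] = -1335.7956 N (compression)
  F[3-5] = -0.0000 N (tension)
  F[4-5] = -0.0000 N (tension)
  Rx@0 = -1058.6000 N
  Ry@0 = -744.7750 N
  Ry@4 = +1284.8350 N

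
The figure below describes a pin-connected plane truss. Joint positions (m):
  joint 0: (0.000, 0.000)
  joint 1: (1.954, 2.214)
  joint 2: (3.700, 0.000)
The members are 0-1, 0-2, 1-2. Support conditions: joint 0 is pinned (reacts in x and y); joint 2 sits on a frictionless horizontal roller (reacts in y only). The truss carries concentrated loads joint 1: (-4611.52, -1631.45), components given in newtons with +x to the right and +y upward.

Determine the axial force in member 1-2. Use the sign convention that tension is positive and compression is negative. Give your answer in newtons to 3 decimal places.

N=3 nodes, M=3 members, R=3 reactions → 2N=6, M+R=6
member 0 (0-1): L=2.9529, (cx,cy)=(0.6617,0.7498)
member 1 (0-2): L=3.7000, (cx,cy)=(1.0000,0.0000)
member 2 (1-2): L=2.8196, (cx,cy)=(0.6192,-0.7852)
solve A·x = −loads:
  F[0-1] = -4707.2498 N (compression)
  F[0-2] = -1496.6799 N (compression)
  F[1-2] = +2417.0008 N (tension)
  Rx@0 = +4611.5200 N
  Ry@0 = +3529.3019 N
  Ry@2 = -1897.8519 N

2417.001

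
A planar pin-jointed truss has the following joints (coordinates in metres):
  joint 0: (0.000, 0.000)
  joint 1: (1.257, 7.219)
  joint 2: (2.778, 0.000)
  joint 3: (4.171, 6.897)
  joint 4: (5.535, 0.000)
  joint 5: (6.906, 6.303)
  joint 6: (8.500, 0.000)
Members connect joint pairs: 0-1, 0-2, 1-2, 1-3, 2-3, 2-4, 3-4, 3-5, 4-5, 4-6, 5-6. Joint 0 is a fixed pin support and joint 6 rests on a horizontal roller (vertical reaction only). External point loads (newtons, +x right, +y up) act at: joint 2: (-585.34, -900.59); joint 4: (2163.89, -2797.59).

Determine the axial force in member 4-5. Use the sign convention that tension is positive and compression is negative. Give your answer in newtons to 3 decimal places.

N=7 nodes, M=11 members, R=3 reactions → 2N=14, M+R=14
member 0 (0-1): L=7.3276, (cx,cy)=(0.1715,0.9852)
member 1 (0-2): L=2.7780, (cx,cy)=(1.0000,0.0000)
member 2 (1-2): L=7.3775, (cx,cy)=(0.2062,-0.9785)
member 3 (1-3): L=2.9317, (cx,cy)=(0.9940,-0.1098)
member 4 (2-3): L=7.0363, (cx,cy)=(0.1980,0.9802)
member 5 (2-4): L=2.7570, (cx,cy)=(1.0000,0.0000)
member 6 (3-4): L=7.0306, (cx,cy)=(0.1940,-0.9810)
member 7 (3-5): L=2.7988, (cx,cy)=(0.9772,-0.2122)
member 8 (4-5): L=6.4504, (cx,cy)=(0.2125,0.9772)
member 9 (4-6): L=2.9650, (cx,cy)=(1.0000,0.0000)
member 10 (5-6): L=6.5014, (cx,cy)=(0.2452,-0.9695)
solve A·x = −loads:
  F[0-1] = -1605.9264 N (compression)
  F[0-2] = +1854.0350 N (tension)
  F[1-2] = +1687.2487 N (tension)
  F[1-3] = -627.1351 N (compression)
  F[2-3] = -765.5637 N (compression)
  F[2-4] = +2938.7930 N (tension)
  F[3-4] = +905.1667 N (tension)
  F[3-5] = -972.6731 N (compression)
  F[4-5] = +1954.2746 N (tension)
  F[4-6] = +535.1416 N (tension)
  F[5-6] = -2182.6776 N (compression)
  Rx@0 = -1578.5500 N
  Ry@0 = +1582.1212 N
  Ry@6 = +2116.0588 N

1954.275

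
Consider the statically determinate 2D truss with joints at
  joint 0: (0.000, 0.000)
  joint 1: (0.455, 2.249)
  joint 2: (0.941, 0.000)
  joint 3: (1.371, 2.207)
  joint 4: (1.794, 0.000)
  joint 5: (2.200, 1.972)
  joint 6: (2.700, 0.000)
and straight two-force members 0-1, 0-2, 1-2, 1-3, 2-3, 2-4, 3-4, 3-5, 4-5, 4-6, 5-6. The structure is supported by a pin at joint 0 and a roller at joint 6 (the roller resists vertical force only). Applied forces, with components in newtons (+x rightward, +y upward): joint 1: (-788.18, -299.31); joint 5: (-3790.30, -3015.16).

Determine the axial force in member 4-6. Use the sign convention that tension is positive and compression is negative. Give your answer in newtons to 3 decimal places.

N=7 nodes, M=11 members, R=3 reactions → 2N=14, M+R=14
member 0 (0-1): L=2.2946, (cx,cy)=(0.1983,0.9801)
member 1 (0-2): L=0.9410, (cx,cy)=(1.0000,0.0000)
member 2 (1-2): L=2.3009, (cx,cy)=(0.2112,-0.9774)
member 3 (1-3): L=0.9170, (cx,cy)=(0.9990,-0.0458)
member 4 (2-3): L=2.2485, (cx,cy)=(0.1912,0.9815)
member 5 (2-4): L=0.8530, (cx,cy)=(1.0000,0.0000)
member 6 (3-4): L=2.2472, (cx,cy)=(0.1882,-0.9821)
member 7 (3-5): L=0.8617, (cx,cy)=(0.9621,-0.2727)
member 8 (4-5): L=2.0134, (cx,cy)=(0.2017,0.9795)
member 9 (4-6): L=0.9060, (cx,cy)=(1.0000,0.0000)
member 10 (5-6): L=2.0344, (cx,cy)=(0.2458,-0.9693)
solve A·x = −loads:
  F[0-1] = -4317.8227 N (compression)
  F[0-2] = -3722.2786 N (compression)
  F[1-2] = +4067.0373 N (tension)
  F[1-3] = -928.0374 N (compression)
  F[2-3] = -4050.0276 N (compression)
  F[2-4] = -2088.7148 N (compression)
  F[3-4] = +4753.7684 N (tension)
  F[3-5] = -2698.7241 N (compression)
  F[4-5] = -4766.7110 N (compression)
  F[4-6] = -232.6601 N (compression)
  F[5-6] = +946.6473 N (tension)
  Rx@0 = +4578.4800 N
  Ry@0 = +4232.0812 N
  Ry@6 = -917.6112 N

-232.660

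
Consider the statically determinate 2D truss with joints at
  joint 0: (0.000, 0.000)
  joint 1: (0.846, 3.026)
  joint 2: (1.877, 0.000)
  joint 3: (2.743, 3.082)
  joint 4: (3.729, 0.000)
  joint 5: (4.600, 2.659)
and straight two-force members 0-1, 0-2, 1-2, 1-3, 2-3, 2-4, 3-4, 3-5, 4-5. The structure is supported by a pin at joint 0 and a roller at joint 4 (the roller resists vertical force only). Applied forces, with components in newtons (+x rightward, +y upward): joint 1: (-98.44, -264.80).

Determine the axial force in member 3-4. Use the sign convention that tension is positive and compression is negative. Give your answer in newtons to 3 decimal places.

N=6 nodes, M=9 members, R=3 reactions → 2N=12, M+R=12
member 0 (0-1): L=3.1420, (cx,cy)=(0.2693,0.9631)
member 1 (0-2): L=1.8770, (cx,cy)=(1.0000,0.0000)
member 2 (1-2): L=3.1968, (cx,cy)=(0.3225,-0.9466)
member 3 (1-3): L=1.8978, (cx,cy)=(0.9996,0.0295)
member 4 (2-3): L=3.2014, (cx,cy)=(0.2705,0.9627)
member 5 (2-4): L=1.8520, (cx,cy)=(1.0000,0.0000)
member 6 (3-4): L=3.2359, (cx,cy)=(0.3047,-0.9524)
member 7 (3-5): L=1.9046, (cx,cy)=(0.9750,-0.2221)
member 8 (4-5): L=2.7980, (cx,cy)=(0.3113,0.9503)
solve A·x = −loads:
  F[0-1] = -295.5202 N (compression)
  F[0-2] = -18.8706 N (compression)
  F[1-2] = +21.2989 N (tension)
  F[1-3] = +12.0067 N (tension)
  F[2-3] = -20.9416 N (compression)
  F[2-4] = -6.3366 N (compression)
  F[3-4] = +20.7955 N (tension)
  F[3-5] = -0.0000 N (tension)
  F[4-5] = +0.0000 N (tension)
  Rx@0 = +98.4400 N
  Ry@0 = +284.6066 N
  Ry@4 = -19.8066 N

20.795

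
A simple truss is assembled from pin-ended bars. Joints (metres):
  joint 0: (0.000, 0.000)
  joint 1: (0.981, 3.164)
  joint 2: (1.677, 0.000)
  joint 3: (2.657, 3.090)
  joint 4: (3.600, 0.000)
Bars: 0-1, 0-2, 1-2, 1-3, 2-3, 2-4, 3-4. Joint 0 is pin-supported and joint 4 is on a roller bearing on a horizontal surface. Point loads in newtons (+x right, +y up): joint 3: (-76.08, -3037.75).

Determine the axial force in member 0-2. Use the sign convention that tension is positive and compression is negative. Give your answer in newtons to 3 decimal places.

190.881

N=5 nodes, M=7 members, R=3 reactions → 2N=10, M+R=10
member 0 (0-1): L=3.3126, (cx,cy)=(0.2961,0.9551)
member 1 (0-2): L=1.6770, (cx,cy)=(1.0000,0.0000)
member 2 (1-2): L=3.2396, (cx,cy)=(0.2148,-0.9766)
member 3 (1-3): L=1.6776, (cx,cy)=(0.9990,-0.0441)
member 4 (2-3): L=3.2417, (cx,cy)=(0.3023,0.9532)
member 5 (2-4): L=1.9230, (cx,cy)=(1.0000,0.0000)
member 6 (3-4): L=3.2307, (cx,cy)=(0.2919,-0.9565)
solve A·x = −loads:
  F[0-1] = -901.4599 N (compression)
  F[0-2] = +190.8809 N (tension)
  F[1-2] = +902.4435 N (tension)
  F[1-3] = -461.2892 N (compression)
  F[2-3] = -924.6358 N (compression)
  F[2-4] = +664.2890 N (tension)
  F[3-4] = -2275.8333 N (compression)
  Rx@0 = +76.0800 N
  Ry@0 = +861.0237 N
  Ry@4 = +2176.7263 N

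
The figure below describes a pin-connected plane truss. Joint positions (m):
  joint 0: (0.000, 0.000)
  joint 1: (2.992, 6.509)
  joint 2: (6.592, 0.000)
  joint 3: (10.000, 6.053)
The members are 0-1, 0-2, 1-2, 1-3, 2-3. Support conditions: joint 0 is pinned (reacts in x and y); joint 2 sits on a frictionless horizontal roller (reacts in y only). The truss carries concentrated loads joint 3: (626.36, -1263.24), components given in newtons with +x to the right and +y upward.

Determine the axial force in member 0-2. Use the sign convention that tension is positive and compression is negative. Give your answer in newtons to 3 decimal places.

N=4 nodes, M=5 members, R=3 reactions → 2N=8, M+R=8
member 0 (0-1): L=7.1637, (cx,cy)=(0.4177,0.9086)
member 1 (0-2): L=6.5920, (cx,cy)=(1.0000,0.0000)
member 2 (1-2): L=7.4382, (cx,cy)=(0.4840,-0.8751)
member 3 (1-3): L=7.0228, (cx,cy)=(0.9979,-0.0649)
member 4 (2-3): L=6.9465, (cx,cy)=(0.4906,0.8714)
solve A·x = −loads:
  F[0-1] = +1351.7751 N (tension)
  F[0-2] = +61.7789 N (tension)
  F[1-2] = -1499.5140 N (compression)
  F[1-3] = +1293.0549 N (tension)
  F[2-3] = -1353.3490 N (compression)
  Rx@0 = -626.3600 N
  Ry@0 = -1228.2280 N
  Ry@2 = +2491.4680 N

61.779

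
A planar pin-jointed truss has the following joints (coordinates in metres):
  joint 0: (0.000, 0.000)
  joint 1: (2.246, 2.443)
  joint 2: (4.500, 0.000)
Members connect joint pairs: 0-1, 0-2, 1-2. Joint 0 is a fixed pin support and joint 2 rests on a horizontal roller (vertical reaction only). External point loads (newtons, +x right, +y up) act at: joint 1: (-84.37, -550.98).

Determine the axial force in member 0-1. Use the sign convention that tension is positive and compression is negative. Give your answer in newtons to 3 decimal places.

-437.107

N=3 nodes, M=3 members, R=3 reactions → 2N=6, M+R=6
member 0 (0-1): L=3.3185, (cx,cy)=(0.6768,0.7362)
member 1 (0-2): L=4.5000, (cx,cy)=(1.0000,0.0000)
member 2 (1-2): L=3.3240, (cx,cy)=(0.6781,-0.7350)
solve A·x = −loads:
  F[0-1] = -437.1075 N (compression)
  F[0-2] = +211.4652 N (tension)
  F[1-2] = -311.8471 N (compression)
  Rx@0 = +84.3700 N
  Ry@0 = +321.7833 N
  Ry@2 = +229.1967 N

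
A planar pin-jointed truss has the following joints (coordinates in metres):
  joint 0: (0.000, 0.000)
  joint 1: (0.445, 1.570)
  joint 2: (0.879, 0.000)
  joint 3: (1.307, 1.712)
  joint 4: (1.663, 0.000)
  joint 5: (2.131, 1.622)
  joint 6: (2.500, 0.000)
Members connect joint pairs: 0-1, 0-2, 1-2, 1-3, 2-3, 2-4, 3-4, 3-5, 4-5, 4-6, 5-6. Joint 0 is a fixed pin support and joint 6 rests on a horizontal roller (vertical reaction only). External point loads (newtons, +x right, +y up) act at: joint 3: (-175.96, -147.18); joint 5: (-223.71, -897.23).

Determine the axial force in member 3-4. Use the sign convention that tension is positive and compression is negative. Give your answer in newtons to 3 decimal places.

356.344

N=7 nodes, M=11 members, R=3 reactions → 2N=14, M+R=14
member 0 (0-1): L=1.6318, (cx,cy)=(0.2727,0.9621)
member 1 (0-2): L=0.8790, (cx,cy)=(1.0000,0.0000)
member 2 (1-2): L=1.6289, (cx,cy)=(0.2664,-0.9639)
member 3 (1-3): L=0.8736, (cx,cy)=(0.9867,0.1625)
member 4 (2-3): L=1.7647, (cx,cy)=(0.2425,0.9701)
member 5 (2-4): L=0.7840, (cx,cy)=(1.0000,0.0000)
member 6 (3-4): L=1.7486, (cx,cy)=(0.2036,-0.9791)
member 7 (3-5): L=0.8289, (cx,cy)=(0.9941,-0.1086)
member 8 (4-5): L=1.6882, (cx,cy)=(0.2772,0.9608)
member 9 (4-6): L=0.8370, (cx,cy)=(1.0000,0.0000)
member 10 (5-6): L=1.6634, (cx,cy)=(0.2218,-0.9751)
solve A·x = −loads:
  F[0-1] = -486.7539 N (compression)
  F[0-2] = -266.9336 N (compression)
  F[1-2] = +443.0096 N (tension)
  F[1-3] = -254.1519 N (compression)
  F[2-3] = -440.1368 N (compression)
  F[2-4] = -42.1491 N (compression)
  F[3-4] = +356.3436 N (tension)
  F[3-5] = -255.6197 N (compression)
  F[4-5] = -363.1125 N (compression)
  F[4-6] = +131.0619 N (tension)
  F[5-6] = -590.8241 N (compression)
  Rx@0 = +399.6700 N
  Ry@0 = +468.3059 N
  Ry@6 = +576.1041 N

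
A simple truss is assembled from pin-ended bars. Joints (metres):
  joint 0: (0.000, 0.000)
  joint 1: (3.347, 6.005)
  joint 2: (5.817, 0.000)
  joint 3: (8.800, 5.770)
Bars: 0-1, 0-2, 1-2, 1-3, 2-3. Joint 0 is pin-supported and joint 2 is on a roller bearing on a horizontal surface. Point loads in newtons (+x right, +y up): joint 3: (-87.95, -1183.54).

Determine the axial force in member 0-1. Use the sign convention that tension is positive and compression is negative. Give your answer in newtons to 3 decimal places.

594.961

N=4 nodes, M=5 members, R=3 reactions → 2N=8, M+R=8
member 0 (0-1): L=6.8748, (cx,cy)=(0.4869,0.8735)
member 1 (0-2): L=5.8170, (cx,cy)=(1.0000,0.0000)
member 2 (1-2): L=6.4931, (cx,cy)=(0.3804,-0.9248)
member 3 (1-3): L=5.4581, (cx,cy)=(0.9991,-0.0431)
member 4 (2-3): L=6.4955, (cx,cy)=(0.4592,0.8883)
solve A·x = −loads:
  F[0-1] = +594.9606 N (tension)
  F[0-2] = -377.6082 N (compression)
  F[1-2] = -585.8159 N (compression)
  F[1-3] = +512.9790 N (tension)
  F[2-3] = -1307.4854 N (compression)
  Rx@0 = +87.9500 N
  Ry@0 = -519.6886 N
  Ry@2 = +1703.2286 N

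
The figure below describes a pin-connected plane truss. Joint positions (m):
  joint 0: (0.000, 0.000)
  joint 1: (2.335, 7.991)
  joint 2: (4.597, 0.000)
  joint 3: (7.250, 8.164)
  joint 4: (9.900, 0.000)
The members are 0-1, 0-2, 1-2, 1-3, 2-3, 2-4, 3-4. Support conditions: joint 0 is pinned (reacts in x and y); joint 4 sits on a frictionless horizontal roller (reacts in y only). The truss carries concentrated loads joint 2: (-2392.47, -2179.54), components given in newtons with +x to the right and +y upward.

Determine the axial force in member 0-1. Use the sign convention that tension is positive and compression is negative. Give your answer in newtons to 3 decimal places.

N=5 nodes, M=7 members, R=3 reactions → 2N=10, M+R=10
member 0 (0-1): L=8.3252, (cx,cy)=(0.2805,0.9599)
member 1 (0-2): L=4.5970, (cx,cy)=(1.0000,0.0000)
member 2 (1-2): L=8.3050, (cx,cy)=(0.2724,-0.9622)
member 3 (1-3): L=4.9180, (cx,cy)=(0.9994,0.0352)
member 4 (2-3): L=8.5842, (cx,cy)=(0.3091,0.9510)
member 5 (2-4): L=5.3030, (cx,cy)=(1.0000,0.0000)
member 6 (3-4): L=8.5833, (cx,cy)=(0.3087,-0.9511)
solve A·x = −loads:
  F[0-1] = -1216.3058 N (compression)
  F[0-2] = -2051.3266 N (compression)
  F[1-2] = +1189.0312 N (tension)
  F[1-3] = -665.4077 N (compression)
  F[2-3] = +1088.7630 N (tension)
  F[2-4] = +328.5088 N (tension)
  F[3-4] = -1064.0364 N (compression)
  Rx@0 = +2392.4700 N
  Ry@0 = +1167.4849 N
  Ry@4 = +1012.0551 N

-1216.306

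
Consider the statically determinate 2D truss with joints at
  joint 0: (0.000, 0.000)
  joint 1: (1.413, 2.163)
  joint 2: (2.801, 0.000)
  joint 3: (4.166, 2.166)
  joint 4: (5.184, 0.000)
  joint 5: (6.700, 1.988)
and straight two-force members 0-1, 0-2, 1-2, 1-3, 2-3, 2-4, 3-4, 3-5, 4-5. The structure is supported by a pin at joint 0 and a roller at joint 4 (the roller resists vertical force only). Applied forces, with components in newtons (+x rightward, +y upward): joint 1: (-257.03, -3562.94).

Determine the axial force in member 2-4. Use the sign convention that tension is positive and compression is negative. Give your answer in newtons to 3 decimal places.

406.027

N=6 nodes, M=9 members, R=3 reactions → 2N=12, M+R=12
member 0 (0-1): L=2.5836, (cx,cy)=(0.5469,0.8372)
member 1 (0-2): L=2.8010, (cx,cy)=(1.0000,0.0000)
member 2 (1-2): L=2.5700, (cx,cy)=(0.5401,-0.8416)
member 3 (1-3): L=2.7530, (cx,cy)=(1.0000,0.0011)
member 4 (2-3): L=2.5602, (cx,cy)=(0.5332,0.8460)
member 5 (2-4): L=2.3830, (cx,cy)=(1.0000,0.0000)
member 6 (3-4): L=2.3933, (cx,cy)=(0.4254,-0.9050)
member 7 (3-5): L=2.5402, (cx,cy)=(0.9975,-0.0701)
member 8 (4-5): L=2.5001, (cx,cy)=(0.6064,0.7952)
solve A·x = −loads:
  F[0-1] = -3223.9053 N (compression)
  F[0-2] = +1506.1405 N (tension)
  F[1-2] = -1027.7082 N (compression)
  F[1-3] = -951.1077 N (compression)
  F[2-3] = +1022.3670 N (tension)
  F[2-4] = +406.0269 N (tension)
  F[3-4] = -954.5617 N (compression)
  F[3-5] = -0.0000 N (compression)
  F[4-5] = +0.0000 N (tension)
  Rx@0 = +257.0300 N
  Ry@0 = +2699.0360 N
  Ry@4 = +863.9040 N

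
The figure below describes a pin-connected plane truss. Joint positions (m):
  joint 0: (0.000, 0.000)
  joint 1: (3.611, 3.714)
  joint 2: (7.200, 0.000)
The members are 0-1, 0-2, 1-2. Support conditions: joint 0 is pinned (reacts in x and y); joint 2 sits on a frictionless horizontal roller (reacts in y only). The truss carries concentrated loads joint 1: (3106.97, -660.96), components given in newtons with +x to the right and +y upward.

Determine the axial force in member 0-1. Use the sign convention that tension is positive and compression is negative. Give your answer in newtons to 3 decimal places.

1775.796

N=3 nodes, M=3 members, R=3 reactions → 2N=6, M+R=6
member 0 (0-1): L=5.1801, (cx,cy)=(0.6971,0.7170)
member 1 (0-2): L=7.2000, (cx,cy)=(1.0000,0.0000)
member 2 (1-2): L=5.1648, (cx,cy)=(0.6949,-0.7191)
solve A·x = −loads:
  F[0-1] = +1775.7965 N (tension)
  F[0-2] = +1869.0713 N (tension)
  F[1-2] = -2689.6905 N (compression)
  Rx@0 = -3106.9700 N
  Ry@0 = -1273.2085 N
  Ry@2 = +1934.1685 N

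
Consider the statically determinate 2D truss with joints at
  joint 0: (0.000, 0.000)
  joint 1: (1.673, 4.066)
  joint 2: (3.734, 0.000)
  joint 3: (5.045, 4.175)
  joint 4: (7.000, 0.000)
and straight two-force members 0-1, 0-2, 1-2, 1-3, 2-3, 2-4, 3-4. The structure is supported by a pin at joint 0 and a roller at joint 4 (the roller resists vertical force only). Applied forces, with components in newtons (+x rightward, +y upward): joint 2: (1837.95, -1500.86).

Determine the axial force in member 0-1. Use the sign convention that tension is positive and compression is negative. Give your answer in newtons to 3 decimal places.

-757.219

N=5 nodes, M=7 members, R=3 reactions → 2N=10, M+R=10
member 0 (0-1): L=4.3967, (cx,cy)=(0.3805,0.9248)
member 1 (0-2): L=3.7340, (cx,cy)=(1.0000,0.0000)
member 2 (1-2): L=4.5585, (cx,cy)=(0.4521,-0.8920)
member 3 (1-3): L=3.3738, (cx,cy)=(0.9995,0.0323)
member 4 (2-3): L=4.3760, (cx,cy)=(0.2996,0.9541)
member 5 (2-4): L=3.2660, (cx,cy)=(1.0000,0.0000)
member 6 (3-4): L=4.6101, (cx,cy)=(0.4241,-0.9056)
solve A·x = −loads:
  F[0-1] = -757.2187 N (compression)
  F[0-2] = +2126.0789 N (tension)
  F[1-2] = +762.1512 N (tension)
  F[1-3] = -633.0438 N (compression)
  F[2-3] = +860.5820 N (tension)
  F[2-4] = +374.8925 N (tension)
  F[3-4] = -884.0290 N (compression)
  Rx@0 = -1837.9500 N
  Ry@0 = +700.2584 N
  Ry@4 = +800.6016 N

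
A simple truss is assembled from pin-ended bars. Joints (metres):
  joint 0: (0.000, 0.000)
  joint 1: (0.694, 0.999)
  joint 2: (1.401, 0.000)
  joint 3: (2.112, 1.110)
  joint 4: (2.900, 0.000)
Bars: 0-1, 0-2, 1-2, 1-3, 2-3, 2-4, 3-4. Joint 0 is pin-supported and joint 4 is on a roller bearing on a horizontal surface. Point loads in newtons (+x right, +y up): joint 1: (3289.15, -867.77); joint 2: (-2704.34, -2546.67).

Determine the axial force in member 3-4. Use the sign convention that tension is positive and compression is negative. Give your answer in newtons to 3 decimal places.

-3153.018

N=5 nodes, M=7 members, R=3 reactions → 2N=10, M+R=10
member 0 (0-1): L=1.2164, (cx,cy)=(0.5705,0.8213)
member 1 (0-2): L=1.4010, (cx,cy)=(1.0000,0.0000)
member 2 (1-2): L=1.2239, (cx,cy)=(0.5777,-0.8163)
member 3 (1-3): L=1.4223, (cx,cy)=(0.9970,0.0780)
member 4 (2-3): L=1.3182, (cx,cy)=(0.5394,0.8421)
member 5 (2-4): L=1.4990, (cx,cy)=(1.0000,0.0000)
member 6 (3-4): L=1.3613, (cx,cy)=(0.5789,-0.8154)
solve A·x = −loads:
  F[0-1] = -1026.9575 N (compression)
  F[0-2] = +1170.7246 N (tension)
  F[1-2] = -380.3826 N (compression)
  F[1-3] = -3666.5084 N (compression)
  F[2-3] = +3393.0447 N (tension)
  F[2-4] = +1825.1974 N (tension)
  F[3-4] = -3153.0184 N (compression)
  Rx@0 = -584.8100 N
  Ry@0 = +843.4131 N
  Ry@4 = +2571.0269 N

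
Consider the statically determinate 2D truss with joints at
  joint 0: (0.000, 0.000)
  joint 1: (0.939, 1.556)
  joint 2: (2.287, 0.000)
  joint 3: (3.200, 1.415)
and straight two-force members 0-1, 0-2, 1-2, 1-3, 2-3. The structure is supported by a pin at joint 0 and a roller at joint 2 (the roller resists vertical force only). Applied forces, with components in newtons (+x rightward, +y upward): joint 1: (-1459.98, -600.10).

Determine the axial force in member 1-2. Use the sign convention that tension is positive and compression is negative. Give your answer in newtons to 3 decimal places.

N=4 nodes, M=5 members, R=3 reactions → 2N=8, M+R=8
member 0 (0-1): L=1.8174, (cx,cy)=(0.5167,0.8562)
member 1 (0-2): L=2.2870, (cx,cy)=(1.0000,0.0000)
member 2 (1-2): L=2.0587, (cx,cy)=(0.6548,-0.7558)
member 3 (1-3): L=2.2654, (cx,cy)=(0.9981,-0.0622)
member 4 (2-3): L=1.6840, (cx,cy)=(0.5422,0.8403)
solve A·x = −loads:
  F[0-1] = -1573.3068 N (compression)
  F[0-2] = -647.0856 N (compression)
  F[1-2] = +988.2450 N (tension)
  F[1-3] = -0.0000 N (compression)
  F[2-3] = +0.0000 N (tension)
  Rx@0 = +1459.9800 N
  Ry@0 = +1347.0327 N
  Ry@2 = -746.9327 N

988.245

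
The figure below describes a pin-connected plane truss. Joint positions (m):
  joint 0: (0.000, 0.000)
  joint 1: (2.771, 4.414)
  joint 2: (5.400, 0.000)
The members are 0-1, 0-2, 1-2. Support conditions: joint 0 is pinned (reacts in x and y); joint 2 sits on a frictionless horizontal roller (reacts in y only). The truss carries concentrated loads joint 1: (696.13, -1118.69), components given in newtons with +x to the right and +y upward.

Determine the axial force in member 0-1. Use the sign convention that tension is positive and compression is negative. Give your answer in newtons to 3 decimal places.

N=3 nodes, M=3 members, R=3 reactions → 2N=6, M+R=6
member 0 (0-1): L=5.2117, (cx,cy)=(0.5317,0.8469)
member 1 (0-2): L=5.4000, (cx,cy)=(1.0000,0.0000)
member 2 (1-2): L=5.1376, (cx,cy)=(0.5117,-0.8592)
solve A·x = −loads:
  F[0-1] = +28.7925 N (tension)
  F[0-2] = +680.8214 N (tension)
  F[1-2] = -1330.4659 N (compression)
  Rx@0 = -696.1300 N
  Ry@0 = -24.3855 N
  Ry@2 = +1143.0755 N

28.792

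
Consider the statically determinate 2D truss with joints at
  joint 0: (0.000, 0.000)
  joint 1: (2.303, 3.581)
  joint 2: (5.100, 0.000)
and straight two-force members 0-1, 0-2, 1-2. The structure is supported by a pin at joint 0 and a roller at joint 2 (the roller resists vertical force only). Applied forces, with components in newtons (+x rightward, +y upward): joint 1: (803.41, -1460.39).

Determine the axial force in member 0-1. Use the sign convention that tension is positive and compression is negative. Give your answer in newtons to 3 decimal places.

N=3 nodes, M=3 members, R=3 reactions → 2N=6, M+R=6
member 0 (0-1): L=4.2576, (cx,cy)=(0.5409,0.8411)
member 1 (0-2): L=5.1000, (cx,cy)=(1.0000,0.0000)
member 2 (1-2): L=4.5439, (cx,cy)=(0.6156,-0.7881)
solve A·x = −loads:
  F[0-1] = -281.5476 N (compression)
  F[0-2] = +955.7024 N (tension)
  F[1-2] = -1552.5882 N (compression)
  Rx@0 = -803.4100 N
  Ry@0 = +236.8038 N
  Ry@2 = +1223.5862 N

-281.548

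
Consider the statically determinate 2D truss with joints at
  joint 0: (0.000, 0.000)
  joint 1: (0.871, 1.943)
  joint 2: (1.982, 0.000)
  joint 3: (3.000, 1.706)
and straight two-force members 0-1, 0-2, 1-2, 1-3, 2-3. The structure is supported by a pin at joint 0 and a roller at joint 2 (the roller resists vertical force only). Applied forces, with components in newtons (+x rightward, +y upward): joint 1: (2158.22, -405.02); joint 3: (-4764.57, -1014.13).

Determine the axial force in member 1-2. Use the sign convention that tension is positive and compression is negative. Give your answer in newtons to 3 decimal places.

N=4 nodes, M=5 members, R=3 reactions → 2N=8, M+R=8
member 0 (0-1): L=2.1293, (cx,cy)=(0.4091,0.9125)
member 1 (0-2): L=1.9820, (cx,cy)=(1.0000,0.0000)
member 2 (1-2): L=2.2382, (cx,cy)=(0.4964,-0.8681)
member 3 (1-3): L=2.1422, (cx,cy)=(0.9939,-0.1106)
member 4 (2-3): L=1.9866, (cx,cy)=(0.5124,0.8587)
solve A·x = −loads:
  F[0-1] = -1853.6658 N (compression)
  F[0-2] = -1848.0971 N (compression)
  F[1-2] = +1982.0769 N (tension)
  F[1-3] = -3924.4275 N (compression)
  F[2-3] = -1686.5697 N (compression)
  Rx@0 = +2606.3500 N
  Ry@0 = +1691.4873 N
  Ry@2 = -272.3373 N

1982.077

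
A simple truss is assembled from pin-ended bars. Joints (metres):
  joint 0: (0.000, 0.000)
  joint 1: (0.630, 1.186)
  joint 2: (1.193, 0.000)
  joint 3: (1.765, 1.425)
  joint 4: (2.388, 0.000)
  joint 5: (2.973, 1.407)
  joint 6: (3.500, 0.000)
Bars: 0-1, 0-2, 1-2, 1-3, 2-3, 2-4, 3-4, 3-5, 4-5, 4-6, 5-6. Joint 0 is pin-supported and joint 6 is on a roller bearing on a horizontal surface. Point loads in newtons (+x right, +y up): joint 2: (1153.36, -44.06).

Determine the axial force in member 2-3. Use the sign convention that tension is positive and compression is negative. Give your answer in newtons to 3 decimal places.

22.209

N=7 nodes, M=11 members, R=3 reactions → 2N=14, M+R=14
member 0 (0-1): L=1.3429, (cx,cy)=(0.4691,0.8831)
member 1 (0-2): L=1.1930, (cx,cy)=(1.0000,0.0000)
member 2 (1-2): L=1.3128, (cx,cy)=(0.4288,-0.9034)
member 3 (1-3): L=1.1599, (cx,cy)=(0.9785,0.2061)
member 4 (2-3): L=1.5355, (cx,cy)=(0.3725,0.9280)
member 5 (2-4): L=1.1950, (cx,cy)=(1.0000,0.0000)
member 6 (3-4): L=1.5552, (cx,cy)=(0.4006,-0.9163)
member 7 (3-5): L=1.2081, (cx,cy)=(0.9999,-0.0149)
member 8 (4-5): L=1.5238, (cx,cy)=(0.3839,0.9234)
member 9 (4-6): L=1.1120, (cx,cy)=(1.0000,0.0000)
member 10 (5-6): L=1.5025, (cx,cy)=(0.3508,-0.9365)
solve A·x = −loads:
  F[0-1] = -32.8849 N (compression)
  F[0-2] = +1168.7869 N (tension)
  F[1-2] = +25.9573 N (tension)
  F[1-3] = -27.1409 N (compression)
  F[2-3] = +22.2091 N (tension)
  F[2-4] = +18.2853 N (tension)
  F[3-4] = -16.1989 N (compression)
  F[3-5] = -11.7976 N (compression)
  F[4-5] = +16.0742 N (tension)
  F[4-6] = +5.6251 N (tension)
  F[5-6] = -16.0371 N (compression)
  Rx@0 = -1153.3600 N
  Ry@0 = +29.0418 N
  Ry@6 = +15.0182 N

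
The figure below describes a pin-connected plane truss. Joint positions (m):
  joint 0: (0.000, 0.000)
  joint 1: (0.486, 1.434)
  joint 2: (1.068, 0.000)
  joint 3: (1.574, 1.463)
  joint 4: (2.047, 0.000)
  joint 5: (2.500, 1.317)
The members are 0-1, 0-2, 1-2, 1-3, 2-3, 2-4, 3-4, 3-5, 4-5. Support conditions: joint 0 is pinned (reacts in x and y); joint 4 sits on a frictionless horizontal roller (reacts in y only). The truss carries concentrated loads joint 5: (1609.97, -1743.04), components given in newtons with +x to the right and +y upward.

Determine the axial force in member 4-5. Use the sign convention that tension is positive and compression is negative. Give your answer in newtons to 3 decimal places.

-1493.820

N=6 nodes, M=9 members, R=3 reactions → 2N=12, M+R=12
member 0 (0-1): L=1.5141, (cx,cy)=(0.3210,0.9471)
member 1 (0-2): L=1.0680, (cx,cy)=(1.0000,0.0000)
member 2 (1-2): L=1.5476, (cx,cy)=(0.3761,-0.9266)
member 3 (1-3): L=1.0884, (cx,cy)=(0.9996,0.0266)
member 4 (2-3): L=1.5480, (cx,cy)=(0.3269,0.9451)
member 5 (2-4): L=0.9790, (cx,cy)=(1.0000,0.0000)
member 6 (3-4): L=1.5376, (cx,cy)=(0.3076,-0.9515)
member 7 (3-5): L=0.9374, (cx,cy)=(0.9878,-0.1557)
member 8 (4-5): L=1.3927, (cx,cy)=(0.3253,0.9456)
solve A·x = −loads:
  F[0-1] = +1500.9796 N (tension)
  F[0-2] = +1128.1870 N (tension)
  F[1-2] = -1504.0465 N (compression)
  F[1-3] = +1047.7743 N (tension)
  F[2-3] = +1474.6406 N (tension)
  F[2-4] = +80.5571 N (tension)
  F[3-4] = -1841.2960 N (compression)
  F[3-5] = +2121.7409 N (tension)
  F[4-5] = -1493.8199 N (compression)
  Rx@0 = -1609.9700 N
  Ry@0 = -1421.5572 N
  Ry@4 = +3164.5972 N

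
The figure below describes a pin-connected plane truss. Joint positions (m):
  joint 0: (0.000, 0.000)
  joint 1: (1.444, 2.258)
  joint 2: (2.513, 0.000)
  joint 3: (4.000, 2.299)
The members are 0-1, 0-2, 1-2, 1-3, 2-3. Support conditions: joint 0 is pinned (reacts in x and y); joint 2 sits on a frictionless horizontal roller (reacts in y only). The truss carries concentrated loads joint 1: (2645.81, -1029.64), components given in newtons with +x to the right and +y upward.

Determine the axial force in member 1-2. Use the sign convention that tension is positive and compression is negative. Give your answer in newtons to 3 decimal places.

N=4 nodes, M=5 members, R=3 reactions → 2N=8, M+R=8
member 0 (0-1): L=2.6802, (cx,cy)=(0.5388,0.8425)
member 1 (0-2): L=2.5130, (cx,cy)=(1.0000,0.0000)
member 2 (1-2): L=2.4983, (cx,cy)=(0.4279,-0.9038)
member 3 (1-3): L=2.5563, (cx,cy)=(0.9999,0.0160)
member 4 (2-3): L=2.7380, (cx,cy)=(0.5431,0.8397)
solve A·x = −loads:
  F[0-1] = +2301.9900 N (tension)
  F[0-2] = +1405.5963 N (tension)
  F[1-2] = -3284.8935 N (compression)
  F[1-3] = -0.0000 N (compression)
  F[2-3] = +0.0000 N (tension)
  Rx@0 = -2645.8100 N
  Ry@0 = -1939.3370 N
  Ry@2 = +2968.9770 N

-3284.893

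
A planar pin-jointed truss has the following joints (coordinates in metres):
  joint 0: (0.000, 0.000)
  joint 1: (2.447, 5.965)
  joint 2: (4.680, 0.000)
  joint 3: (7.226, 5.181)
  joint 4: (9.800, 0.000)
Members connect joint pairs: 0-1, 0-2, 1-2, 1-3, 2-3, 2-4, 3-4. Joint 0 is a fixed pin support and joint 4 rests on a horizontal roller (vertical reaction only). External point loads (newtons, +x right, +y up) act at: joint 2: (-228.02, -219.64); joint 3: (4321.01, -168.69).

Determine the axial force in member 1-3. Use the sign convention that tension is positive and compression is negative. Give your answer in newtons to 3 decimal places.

1800.350

N=5 nodes, M=7 members, R=3 reactions → 2N=10, M+R=10
member 0 (0-1): L=6.4474, (cx,cy)=(0.3795,0.9252)
member 1 (0-2): L=4.6800, (cx,cy)=(1.0000,0.0000)
member 2 (1-2): L=6.3693, (cx,cy)=(0.3506,-0.9365)
member 3 (1-3): L=4.8429, (cx,cy)=(0.9868,-0.1619)
member 4 (2-3): L=5.7728, (cx,cy)=(0.4410,0.8975)
member 5 (2-4): L=5.1200, (cx,cy)=(1.0000,0.0000)
member 6 (3-4): L=5.7852, (cx,cy)=(0.4449,-0.8956)
solve A·x = −loads:
  F[0-1] = +2297.2280 N (tension)
  F[0-2] = +3221.1173 N (tension)
  F[1-2] = -2580.5918 N (compression)
  F[1-3] = +1800.3504 N (tension)
  F[2-3] = +2937.5715 N (tension)
  F[2-4] = +1248.8325 N (tension)
  F[3-4] = -2806.8039 N (compression)
  Rx@0 = -4092.9900 N
  Ry@0 = -2125.3457 N
  Ry@4 = +2513.6757 N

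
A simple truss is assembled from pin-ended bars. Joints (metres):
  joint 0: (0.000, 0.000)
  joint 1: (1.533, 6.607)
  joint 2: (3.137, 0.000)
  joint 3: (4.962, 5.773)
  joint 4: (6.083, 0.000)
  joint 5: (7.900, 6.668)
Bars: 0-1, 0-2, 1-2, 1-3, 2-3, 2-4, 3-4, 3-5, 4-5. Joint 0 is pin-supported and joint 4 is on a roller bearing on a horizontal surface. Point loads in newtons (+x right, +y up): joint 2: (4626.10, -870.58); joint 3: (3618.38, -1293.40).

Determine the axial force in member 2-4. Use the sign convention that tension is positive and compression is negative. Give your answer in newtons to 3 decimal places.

958.857

N=6 nodes, M=9 members, R=3 reactions → 2N=12, M+R=12
member 0 (0-1): L=6.7825, (cx,cy)=(0.2260,0.9741)
member 1 (0-2): L=3.1370, (cx,cy)=(1.0000,0.0000)
member 2 (1-2): L=6.7989, (cx,cy)=(0.2359,-0.9718)
member 3 (1-3): L=3.5290, (cx,cy)=(0.9717,-0.2363)
member 4 (2-3): L=6.0546, (cx,cy)=(0.3014,0.9535)
member 5 (2-4): L=2.9460, (cx,cy)=(1.0000,0.0000)
member 6 (3-4): L=5.8808, (cx,cy)=(0.1906,-0.9817)
member 7 (3-5): L=3.0713, (cx,cy)=(0.9566,0.2914)
member 8 (4-5): L=6.9111, (cx,cy)=(0.2629,0.9648)
solve A·x = −loads:
  F[0-1] = +2847.6982 N (tension)
  F[0-2] = +7600.8367 N (tension)
  F[1-2] = -3204.9188 N (compression)
  F[1-3] = +1440.5543 N (tension)
  F[2-3] = +4179.4154 N (tension)
  F[2-4] = +958.8571 N (tension)
  F[3-4] = -5030.2198 N (compression)
  F[3-5] = -0.0000 N (compression)
  F[4-5] = +0.0000 N (tension)
  Rx@0 = -8244.4800 N
  Ry@0 = -2774.0059 N
  Ry@4 = +4937.9859 N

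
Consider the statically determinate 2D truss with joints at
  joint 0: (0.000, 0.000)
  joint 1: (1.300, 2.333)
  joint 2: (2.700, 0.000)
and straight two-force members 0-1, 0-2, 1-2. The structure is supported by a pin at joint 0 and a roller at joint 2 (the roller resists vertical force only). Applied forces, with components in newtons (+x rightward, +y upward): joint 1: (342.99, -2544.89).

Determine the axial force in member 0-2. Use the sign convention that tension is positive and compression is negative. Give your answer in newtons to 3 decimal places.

N=3 nodes, M=3 members, R=3 reactions → 2N=6, M+R=6
member 0 (0-1): L=2.6707, (cx,cy)=(0.4868,0.8735)
member 1 (0-2): L=2.7000, (cx,cy)=(1.0000,0.0000)
member 2 (1-2): L=2.7208, (cx,cy)=(0.5145,-0.8575)
solve A·x = −loads:
  F[0-1] = -1171.3324 N (compression)
  F[0-2] = +913.1422 N (tension)
  F[1-2] = -1774.6429 N (compression)
  Rx@0 = -342.9900 N
  Ry@0 = +1023.2038 N
  Ry@2 = +1521.6862 N

913.142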